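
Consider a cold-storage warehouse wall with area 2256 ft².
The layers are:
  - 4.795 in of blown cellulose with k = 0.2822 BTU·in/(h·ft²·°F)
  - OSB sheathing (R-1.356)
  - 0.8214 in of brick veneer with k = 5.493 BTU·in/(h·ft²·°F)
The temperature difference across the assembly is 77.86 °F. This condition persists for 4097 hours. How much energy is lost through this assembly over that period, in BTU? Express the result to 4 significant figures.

38910000 BTU

4.795/0.2822 = 16.991
0.8214/5.493 = 0.14954
R_total = 16.991 + 1.356 + 0.14954 = 18.497 ft²·°F·h/BTU
Q = 2256 × 77.86 / 18.497 = 9496.2 BTU/h
E = 9496.2 × 4097 = 38906000 BTU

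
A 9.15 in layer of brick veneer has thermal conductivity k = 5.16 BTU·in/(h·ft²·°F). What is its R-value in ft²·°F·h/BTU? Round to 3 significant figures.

R = L/k = 9.15/5.16 = 1.773 ft²·°F·h/BTU

1.77 ft²·°F·h/BTU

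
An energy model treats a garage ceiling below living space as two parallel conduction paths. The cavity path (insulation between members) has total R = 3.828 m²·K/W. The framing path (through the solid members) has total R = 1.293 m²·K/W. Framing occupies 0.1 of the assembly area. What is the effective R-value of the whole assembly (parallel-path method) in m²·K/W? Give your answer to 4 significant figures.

U_eff = 0.9/3.828 + 0.1/1.293 = 0.23511 + 0.07734 = 0.31245
R_eff = 1/U_eff = 3.2005 m²·K/W

3.201 m²·K/W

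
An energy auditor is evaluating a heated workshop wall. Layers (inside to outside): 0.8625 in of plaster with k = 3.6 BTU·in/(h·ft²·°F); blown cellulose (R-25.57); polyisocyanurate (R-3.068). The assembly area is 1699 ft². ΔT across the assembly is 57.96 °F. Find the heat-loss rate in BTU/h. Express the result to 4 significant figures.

3410 BTU/h

0.8625/3.6 = 0.23958
R_total = 0.23958 + 25.57 + 3.068 = 28.878 ft²·°F·h/BTU
Q = A·ΔT/R = 1699 × 57.96 / 28.878 = 3410.1 BTU/h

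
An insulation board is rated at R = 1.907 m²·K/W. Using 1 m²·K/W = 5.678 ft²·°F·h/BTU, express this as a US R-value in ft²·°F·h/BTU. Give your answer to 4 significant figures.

10.83 ft²·°F·h/BTU

R_US = 1.907 × 5.678 = 10.828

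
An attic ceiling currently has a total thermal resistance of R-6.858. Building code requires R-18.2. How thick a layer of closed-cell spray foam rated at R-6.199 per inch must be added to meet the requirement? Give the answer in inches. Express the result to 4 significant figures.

ΔR = 18.2 − 6.858 = 11.342 ft²·°F·h/BTU
L = ΔR / (R/in) = 11.342/6.199 = 1.8296 in

1.830 in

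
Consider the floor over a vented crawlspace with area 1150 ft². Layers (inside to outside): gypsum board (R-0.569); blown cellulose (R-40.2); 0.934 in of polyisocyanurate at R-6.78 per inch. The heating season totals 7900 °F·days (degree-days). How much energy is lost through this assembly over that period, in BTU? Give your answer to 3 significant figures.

4630000 BTU

0.934 × 6.78 = 6.333
R_total = 0.569 + 40.2 + 6.333 = 47.1 ft²·°F·h/BTU
E = A × HDD × 24 / R = 1150 × 7900 × 24 / 47.1 = 4629000 BTU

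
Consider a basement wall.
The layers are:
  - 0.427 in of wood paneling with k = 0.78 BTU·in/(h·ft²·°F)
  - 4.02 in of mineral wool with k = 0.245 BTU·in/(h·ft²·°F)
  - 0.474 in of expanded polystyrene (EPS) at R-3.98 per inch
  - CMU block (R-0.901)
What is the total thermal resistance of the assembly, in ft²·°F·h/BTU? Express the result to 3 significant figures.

0.427/0.78 = 0.5474
4.02/0.245 = 16.41
0.474 × 3.98 = 1.887
R_total = 0.5474 + 16.41 + 1.887 + 0.901 = 19.74 ft²·°F·h/BTU

19.7 ft²·°F·h/BTU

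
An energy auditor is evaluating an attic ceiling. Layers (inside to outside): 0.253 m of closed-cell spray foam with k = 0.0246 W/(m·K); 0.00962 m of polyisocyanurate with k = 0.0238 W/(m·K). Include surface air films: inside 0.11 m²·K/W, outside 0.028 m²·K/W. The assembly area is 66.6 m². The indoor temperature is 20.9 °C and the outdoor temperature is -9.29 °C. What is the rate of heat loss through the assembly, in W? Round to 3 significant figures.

186 W

0.253/0.0246 = 10.28
0.00962/0.0238 = 0.4042
R_total = 0.11 + 10.28 + 0.4042 + 0.028 = 10.83 m²·K/W
Q = A·ΔT/R = 66.6 × (20.9 − (-9.29)) / 10.83 = 185.7 W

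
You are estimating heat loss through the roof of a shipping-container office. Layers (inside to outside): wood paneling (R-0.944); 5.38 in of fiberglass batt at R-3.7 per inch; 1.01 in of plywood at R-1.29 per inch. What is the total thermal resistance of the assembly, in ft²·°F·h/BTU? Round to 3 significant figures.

5.38 × 3.7 = 19.91
1.01 × 1.29 = 1.303
R_total = 0.944 + 19.91 + 1.303 = 22.15 ft²·°F·h/BTU

22.2 ft²·°F·h/BTU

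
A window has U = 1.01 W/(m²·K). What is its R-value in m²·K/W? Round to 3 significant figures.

0.990 m²·K/W

R = 1/U = 1/1.01 = 0.9901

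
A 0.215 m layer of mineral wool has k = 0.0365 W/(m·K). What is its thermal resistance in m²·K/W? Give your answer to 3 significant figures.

5.89 m²·K/W

R = L/k = 0.215/0.0365 = 5.89 m²·K/W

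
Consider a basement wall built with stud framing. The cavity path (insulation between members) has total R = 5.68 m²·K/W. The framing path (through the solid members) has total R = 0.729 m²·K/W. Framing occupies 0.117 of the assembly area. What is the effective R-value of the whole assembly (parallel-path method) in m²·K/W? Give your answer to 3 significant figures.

U_eff = 0.883/5.68 + 0.117/0.729 = 0.1555 + 0.1605 = 0.316
R_eff = 1/U_eff = 3.165 m²·K/W

3.17 m²·K/W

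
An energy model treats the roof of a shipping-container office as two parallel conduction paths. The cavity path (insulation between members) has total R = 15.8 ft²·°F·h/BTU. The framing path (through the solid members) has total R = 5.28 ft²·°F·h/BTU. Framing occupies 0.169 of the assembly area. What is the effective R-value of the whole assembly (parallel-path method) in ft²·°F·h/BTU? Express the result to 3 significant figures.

U_eff = 0.831/15.8 + 0.169/5.28 = 0.05259 + 0.03201 = 0.0846
R_eff = 1/U_eff = 11.82 ft²·°F·h/BTU

11.8 ft²·°F·h/BTU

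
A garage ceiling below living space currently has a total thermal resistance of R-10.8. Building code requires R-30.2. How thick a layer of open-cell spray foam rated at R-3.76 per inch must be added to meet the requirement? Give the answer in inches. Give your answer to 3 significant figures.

5.16 in

ΔR = 30.2 − 10.8 = 19.4 ft²·°F·h/BTU
L = ΔR / (R/in) = 19.4/3.76 = 5.16 in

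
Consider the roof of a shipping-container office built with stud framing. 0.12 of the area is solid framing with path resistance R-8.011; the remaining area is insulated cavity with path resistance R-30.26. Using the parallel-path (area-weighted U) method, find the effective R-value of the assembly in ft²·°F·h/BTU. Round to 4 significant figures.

U_eff = 0.88/30.26 + 0.12/8.011 = 0.029081 + 0.014979 = 0.044061
R_eff = 1/U_eff = 22.696 ft²·°F·h/BTU

22.70 ft²·°F·h/BTU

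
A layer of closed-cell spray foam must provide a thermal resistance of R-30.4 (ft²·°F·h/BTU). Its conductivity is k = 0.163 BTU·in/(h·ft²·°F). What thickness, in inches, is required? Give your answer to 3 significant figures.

4.96 in

L = R × k = 30.4 × 0.163 = 4.955 in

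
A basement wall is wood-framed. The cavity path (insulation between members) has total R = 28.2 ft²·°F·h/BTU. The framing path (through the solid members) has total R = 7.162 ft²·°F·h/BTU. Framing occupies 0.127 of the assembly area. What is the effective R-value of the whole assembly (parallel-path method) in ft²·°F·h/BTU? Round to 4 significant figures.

U_eff = 0.873/28.2 + 0.127/7.162 = 0.030957 + 0.017732 = 0.04869
R_eff = 1/U_eff = 20.538 ft²·°F·h/BTU

20.54 ft²·°F·h/BTU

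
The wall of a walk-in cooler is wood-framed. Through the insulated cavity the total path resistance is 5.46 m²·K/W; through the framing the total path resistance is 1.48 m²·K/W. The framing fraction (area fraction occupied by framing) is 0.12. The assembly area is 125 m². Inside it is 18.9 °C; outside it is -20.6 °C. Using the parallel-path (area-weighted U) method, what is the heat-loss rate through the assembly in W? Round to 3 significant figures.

1200 W

U_eff = 0.88/5.46 + 0.12/1.48 = 0.1612 + 0.08108 = 0.2423
R_eff = 1/U_eff = 4.128 m²·K/W
Q = 125 × (18.9 − (-20.6)) / 4.128 = 1196 W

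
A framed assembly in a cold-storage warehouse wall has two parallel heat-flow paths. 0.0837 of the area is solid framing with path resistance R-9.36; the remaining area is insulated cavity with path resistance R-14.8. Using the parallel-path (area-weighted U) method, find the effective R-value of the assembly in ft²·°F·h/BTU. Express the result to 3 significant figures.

14.1 ft²·°F·h/BTU

U_eff = 0.9163/14.8 + 0.0837/9.36 = 0.06191 + 0.008942 = 0.07085
R_eff = 1/U_eff = 14.11 ft²·°F·h/BTU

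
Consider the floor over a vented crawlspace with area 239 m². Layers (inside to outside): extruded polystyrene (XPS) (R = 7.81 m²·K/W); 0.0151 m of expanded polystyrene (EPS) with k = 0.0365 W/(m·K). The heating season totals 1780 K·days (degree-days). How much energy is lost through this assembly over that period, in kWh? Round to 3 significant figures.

0.0151/0.0365 = 0.4137
R_total = 7.81 + 0.4137 = 8.224 m²·K/W
E = A × HDD × 24 / R / 1000 = 239 × 1780 × 24 / 8.224 / 1000 = 1242 kWh

1240 kWh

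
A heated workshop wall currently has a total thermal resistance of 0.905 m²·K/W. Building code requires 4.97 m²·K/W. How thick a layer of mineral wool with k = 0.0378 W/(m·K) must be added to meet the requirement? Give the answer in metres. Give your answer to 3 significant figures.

ΔR = 4.97 − 0.905 = 4.065 m²·K/W
L = ΔR × k = 4.065 × 0.0378 = 0.1537 m

0.154 m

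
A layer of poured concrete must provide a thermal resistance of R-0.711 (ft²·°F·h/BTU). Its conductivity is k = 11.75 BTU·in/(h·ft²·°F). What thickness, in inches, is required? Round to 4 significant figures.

L = R × k = 0.711 × 11.75 = 8.3543 in

8.354 in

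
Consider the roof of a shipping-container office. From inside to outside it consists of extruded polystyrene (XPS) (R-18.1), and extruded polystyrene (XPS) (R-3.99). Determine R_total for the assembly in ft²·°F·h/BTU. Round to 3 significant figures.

R_total = 18.1 + 3.99 = 22.09 ft²·°F·h/BTU

22.1 ft²·°F·h/BTU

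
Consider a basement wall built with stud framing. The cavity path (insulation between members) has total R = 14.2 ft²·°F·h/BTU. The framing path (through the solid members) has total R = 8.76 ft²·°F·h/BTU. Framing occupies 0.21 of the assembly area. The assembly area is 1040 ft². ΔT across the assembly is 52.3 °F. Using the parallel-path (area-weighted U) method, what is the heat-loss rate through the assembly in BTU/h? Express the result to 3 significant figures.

4330 BTU/h

U_eff = 0.79/14.2 + 0.21/8.76 = 0.05563 + 0.02397 = 0.07961
R_eff = 1/U_eff = 12.56 ft²·°F·h/BTU
Q = 1040 × 52.3 / 12.56 = 4330 BTU/h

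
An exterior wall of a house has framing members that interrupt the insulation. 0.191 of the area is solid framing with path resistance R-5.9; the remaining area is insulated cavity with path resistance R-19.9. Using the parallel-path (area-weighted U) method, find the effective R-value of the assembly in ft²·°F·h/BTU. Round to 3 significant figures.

U_eff = 0.809/19.9 + 0.191/5.9 = 0.04065 + 0.03237 = 0.07303
R_eff = 1/U_eff = 13.69 ft²·°F·h/BTU

13.7 ft²·°F·h/BTU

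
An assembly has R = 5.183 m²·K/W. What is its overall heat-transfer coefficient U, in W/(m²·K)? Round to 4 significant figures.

0.1929 W/(m²·K)

U = 1/R = 1/5.183 = 0.19294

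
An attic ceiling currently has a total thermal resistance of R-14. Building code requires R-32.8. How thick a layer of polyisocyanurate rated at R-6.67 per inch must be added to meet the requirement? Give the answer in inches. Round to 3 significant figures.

2.82 in

ΔR = 32.8 − 14 = 18.8 ft²·°F·h/BTU
L = ΔR / (R/in) = 18.8/6.67 = 2.819 in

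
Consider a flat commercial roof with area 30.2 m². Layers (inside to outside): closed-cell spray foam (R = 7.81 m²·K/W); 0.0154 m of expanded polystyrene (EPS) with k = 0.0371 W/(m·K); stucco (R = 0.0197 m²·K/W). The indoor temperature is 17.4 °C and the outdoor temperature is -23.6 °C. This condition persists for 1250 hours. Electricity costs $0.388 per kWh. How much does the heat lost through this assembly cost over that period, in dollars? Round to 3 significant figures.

0.0154/0.0371 = 0.4151
R_total = 7.81 + 0.4151 + 0.0197 = 8.245 m²·K/W
Q = 30.2 × (17.4 − (-23.6)) / 8.245 = 150.2 W
E = 150.2 W × 1250 h / 1000 = 187.7 kWh
Cost = 187.7 × 0.388 = $72.84

72.8 dollars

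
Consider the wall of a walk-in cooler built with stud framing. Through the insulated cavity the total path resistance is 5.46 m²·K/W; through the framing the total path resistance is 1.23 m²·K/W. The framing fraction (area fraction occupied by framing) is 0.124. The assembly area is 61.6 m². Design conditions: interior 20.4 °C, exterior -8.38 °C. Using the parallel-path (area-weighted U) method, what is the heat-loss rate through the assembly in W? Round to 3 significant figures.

463 W

U_eff = 0.876/5.46 + 0.124/1.23 = 0.1604 + 0.1008 = 0.2613
R_eff = 1/U_eff = 3.828 m²·K/W
Q = 61.6 × (20.4 − (-8.38)) / 3.828 = 463.2 W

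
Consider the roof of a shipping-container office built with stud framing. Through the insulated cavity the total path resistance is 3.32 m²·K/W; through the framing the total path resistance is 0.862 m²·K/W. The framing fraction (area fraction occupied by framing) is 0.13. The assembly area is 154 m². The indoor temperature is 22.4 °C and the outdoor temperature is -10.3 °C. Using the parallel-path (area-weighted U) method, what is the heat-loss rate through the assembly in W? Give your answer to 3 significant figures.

U_eff = 0.87/3.32 + 0.13/0.862 = 0.262 + 0.1508 = 0.4129
R_eff = 1/U_eff = 2.422 m²·K/W
Q = 154 × (22.4 − (-10.3)) / 2.422 = 2079 W

2080 W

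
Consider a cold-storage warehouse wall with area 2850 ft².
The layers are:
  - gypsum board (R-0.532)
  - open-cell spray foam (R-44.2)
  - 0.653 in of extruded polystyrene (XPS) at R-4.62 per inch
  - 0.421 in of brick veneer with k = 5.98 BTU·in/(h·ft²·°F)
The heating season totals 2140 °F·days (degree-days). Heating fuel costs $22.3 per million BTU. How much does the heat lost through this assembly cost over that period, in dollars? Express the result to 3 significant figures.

68.3 dollars

0.653 × 4.62 = 3.017
0.421/5.98 = 0.0704
R_total = 0.532 + 44.2 + 3.017 + 0.0704 = 47.82 ft²·°F·h/BTU
E = A × HDD × 24 / R = 2850 × 2140 × 24 / 47.82 = 3061000 BTU
Cost = 3061000/10⁶ × 22.3 = $68.26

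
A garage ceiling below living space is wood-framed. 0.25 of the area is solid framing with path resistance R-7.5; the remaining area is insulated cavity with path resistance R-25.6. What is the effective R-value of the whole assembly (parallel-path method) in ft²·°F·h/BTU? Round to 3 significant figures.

U_eff = 0.75/25.6 + 0.25/7.5 = 0.0293 + 0.03333 = 0.06263
R_eff = 1/U_eff = 15.97 ft²·°F·h/BTU

16.0 ft²·°F·h/BTU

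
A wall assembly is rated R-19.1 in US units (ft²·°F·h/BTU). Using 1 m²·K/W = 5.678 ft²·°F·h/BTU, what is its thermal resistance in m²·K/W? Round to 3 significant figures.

3.36 m²·K/W

R_SI = 19.1/5.678 = 3.364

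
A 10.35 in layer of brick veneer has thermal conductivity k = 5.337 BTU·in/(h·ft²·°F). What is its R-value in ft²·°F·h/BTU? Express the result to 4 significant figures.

1.939 ft²·°F·h/BTU

R = L/k = 10.35/5.337 = 1.9393 ft²·°F·h/BTU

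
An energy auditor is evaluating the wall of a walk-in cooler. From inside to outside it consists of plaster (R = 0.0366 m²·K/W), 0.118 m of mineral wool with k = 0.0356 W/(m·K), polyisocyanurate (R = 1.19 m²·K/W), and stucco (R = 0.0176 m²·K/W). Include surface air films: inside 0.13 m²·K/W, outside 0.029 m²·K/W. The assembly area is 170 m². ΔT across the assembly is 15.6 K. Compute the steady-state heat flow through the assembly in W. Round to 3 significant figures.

0.118/0.0356 = 3.315
R_total = 0.13 + 0.0366 + 3.315 + 1.19 + 0.0176 + 0.029 = 4.718 m²·K/W
Q = A·ΔT/R = 170 × 15.6 / 4.718 = 562.1 W

562 W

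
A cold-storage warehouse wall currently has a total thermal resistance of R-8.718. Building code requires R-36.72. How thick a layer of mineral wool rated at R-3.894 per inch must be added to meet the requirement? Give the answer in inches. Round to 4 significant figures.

ΔR = 36.72 − 8.718 = 28.002 ft²·°F·h/BTU
L = ΔR / (R/in) = 28.002/3.894 = 7.1911 in

7.191 in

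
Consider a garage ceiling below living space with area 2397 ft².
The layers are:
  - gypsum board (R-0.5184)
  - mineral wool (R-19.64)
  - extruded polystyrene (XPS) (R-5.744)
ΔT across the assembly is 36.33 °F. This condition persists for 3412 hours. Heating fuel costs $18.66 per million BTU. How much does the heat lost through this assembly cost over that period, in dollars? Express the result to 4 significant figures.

214.0 dollars

R_total = 0.5184 + 19.64 + 5.744 = 25.902 ft²·°F·h/BTU
Q = 2397 × 36.33 / 25.902 = 3362 BTU/h
E = 3362 × 3412 = 11471000 BTU
Cost = 11471000/10⁶ × 18.66 = $214.05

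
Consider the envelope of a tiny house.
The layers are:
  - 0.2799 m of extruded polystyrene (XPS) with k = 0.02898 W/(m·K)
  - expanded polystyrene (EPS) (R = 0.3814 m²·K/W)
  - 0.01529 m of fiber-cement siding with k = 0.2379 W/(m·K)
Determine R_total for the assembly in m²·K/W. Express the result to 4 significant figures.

10.10 m²·K/W

0.2799/0.02898 = 9.6584
0.01529/0.2379 = 0.064271
R_total = 9.6584 + 0.3814 + 0.064271 = 10.104 m²·K/W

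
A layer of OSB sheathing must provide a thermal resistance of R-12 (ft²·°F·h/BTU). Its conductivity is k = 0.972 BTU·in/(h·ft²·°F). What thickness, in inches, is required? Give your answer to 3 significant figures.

11.7 in

L = R × k = 12 × 0.972 = 11.66 in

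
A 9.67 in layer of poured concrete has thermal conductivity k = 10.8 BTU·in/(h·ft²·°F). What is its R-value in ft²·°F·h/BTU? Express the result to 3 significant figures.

0.895 ft²·°F·h/BTU

R = L/k = 9.67/10.8 = 0.8954 ft²·°F·h/BTU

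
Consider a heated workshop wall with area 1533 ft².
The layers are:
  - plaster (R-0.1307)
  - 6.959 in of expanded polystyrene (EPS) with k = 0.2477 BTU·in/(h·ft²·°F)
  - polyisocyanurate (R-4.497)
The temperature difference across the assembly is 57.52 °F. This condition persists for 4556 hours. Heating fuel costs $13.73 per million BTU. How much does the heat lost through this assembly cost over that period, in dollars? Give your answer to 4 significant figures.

168.6 dollars

6.959/0.2477 = 28.094
R_total = 0.1307 + 28.094 + 4.497 = 32.722 ft²·°F·h/BTU
Q = 1533 × 57.52 / 32.722 = 2694.8 BTU/h
E = 2694.8 × 4556 = 12277000 BTU
Cost = 12277000/10⁶ × 13.73 = $168.57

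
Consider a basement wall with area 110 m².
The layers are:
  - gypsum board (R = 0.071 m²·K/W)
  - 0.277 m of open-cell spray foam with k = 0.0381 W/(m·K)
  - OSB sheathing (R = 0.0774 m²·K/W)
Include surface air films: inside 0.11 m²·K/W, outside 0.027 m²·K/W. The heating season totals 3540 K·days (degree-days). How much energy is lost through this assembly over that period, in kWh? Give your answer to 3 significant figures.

1240 kWh

0.277/0.0381 = 7.27
R_total = 0.11 + 0.071 + 7.27 + 0.0774 + 0.027 = 7.556 m²·K/W
E = A × HDD × 24 / R / 1000 = 110 × 3540 × 24 / 7.556 / 1000 = 1237 kWh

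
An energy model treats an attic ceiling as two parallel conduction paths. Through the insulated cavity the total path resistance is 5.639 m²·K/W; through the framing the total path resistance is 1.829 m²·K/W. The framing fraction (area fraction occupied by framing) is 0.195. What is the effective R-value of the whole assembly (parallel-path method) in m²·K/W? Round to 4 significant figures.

U_eff = 0.805/5.639 + 0.195/1.829 = 0.14276 + 0.10662 = 0.24937
R_eff = 1/U_eff = 4.0101 m²·K/W

4.010 m²·K/W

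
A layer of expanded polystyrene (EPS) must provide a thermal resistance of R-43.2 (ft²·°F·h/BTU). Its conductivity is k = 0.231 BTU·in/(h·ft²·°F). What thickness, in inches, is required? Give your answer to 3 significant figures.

9.98 in

L = R × k = 43.2 × 0.231 = 9.979 in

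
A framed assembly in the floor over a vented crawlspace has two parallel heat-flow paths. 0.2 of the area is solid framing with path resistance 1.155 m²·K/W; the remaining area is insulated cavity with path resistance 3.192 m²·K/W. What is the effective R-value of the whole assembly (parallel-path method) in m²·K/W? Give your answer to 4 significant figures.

2.360 m²·K/W

U_eff = 0.8/3.192 + 0.2/1.155 = 0.25063 + 0.17316 = 0.42379
R_eff = 1/U_eff = 2.3597 m²·K/W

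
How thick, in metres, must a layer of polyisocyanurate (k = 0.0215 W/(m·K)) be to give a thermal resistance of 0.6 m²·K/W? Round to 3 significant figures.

0.0129 m

L = R·k = 0.6 × 0.0215 = 0.0129 m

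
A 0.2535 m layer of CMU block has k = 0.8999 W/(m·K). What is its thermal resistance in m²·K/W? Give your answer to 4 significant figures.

R = L/k = 0.2535/0.8999 = 0.2817 m²·K/W

0.2817 m²·K/W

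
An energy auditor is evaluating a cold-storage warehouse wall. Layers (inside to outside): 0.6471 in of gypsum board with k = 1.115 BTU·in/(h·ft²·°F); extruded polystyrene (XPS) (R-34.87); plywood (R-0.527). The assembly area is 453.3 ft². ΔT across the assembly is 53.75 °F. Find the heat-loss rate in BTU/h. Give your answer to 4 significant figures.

677.2 BTU/h

0.6471/1.115 = 0.58036
R_total = 0.58036 + 34.87 + 0.527 = 35.977 ft²·°F·h/BTU
Q = A·ΔT/R = 453.3 × 53.75 / 35.977 = 677.23 BTU/h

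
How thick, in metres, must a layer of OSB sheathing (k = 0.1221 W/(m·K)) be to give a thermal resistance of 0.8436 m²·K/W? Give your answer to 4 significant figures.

0.1030 m

L = R·k = 0.8436 × 0.1221 = 0.103 m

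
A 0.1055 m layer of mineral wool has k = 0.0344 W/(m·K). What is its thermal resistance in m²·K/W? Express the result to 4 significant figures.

R = L/k = 0.1055/0.0344 = 3.0669 m²·K/W

3.067 m²·K/W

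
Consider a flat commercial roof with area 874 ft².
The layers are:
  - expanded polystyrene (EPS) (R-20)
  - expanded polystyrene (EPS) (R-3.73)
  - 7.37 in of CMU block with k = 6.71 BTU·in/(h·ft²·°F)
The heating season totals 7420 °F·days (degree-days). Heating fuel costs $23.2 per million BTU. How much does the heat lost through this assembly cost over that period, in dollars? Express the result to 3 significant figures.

7.37/6.71 = 1.098
R_total = 20 + 3.73 + 1.098 = 24.83 ft²·°F·h/BTU
E = A × HDD × 24 / R = 874 × 7420 × 24 / 24.83 = 6269000 BTU
Cost = 6269000/10⁶ × 23.2 = $145.4

145 dollars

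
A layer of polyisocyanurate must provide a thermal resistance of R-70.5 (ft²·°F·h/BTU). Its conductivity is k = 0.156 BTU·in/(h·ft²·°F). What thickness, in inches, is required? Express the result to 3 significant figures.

L = R × k = 70.5 × 0.156 = 11 in

11.0 in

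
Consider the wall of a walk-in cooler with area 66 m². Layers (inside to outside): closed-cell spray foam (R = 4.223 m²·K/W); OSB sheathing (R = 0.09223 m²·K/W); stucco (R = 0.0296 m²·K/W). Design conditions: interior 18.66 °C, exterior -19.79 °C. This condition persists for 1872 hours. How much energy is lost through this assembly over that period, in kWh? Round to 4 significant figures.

R_total = 4.223 + 0.09223 + 0.0296 = 4.3448 m²·K/W
Q = 66 × (18.66 − (-19.79)) / 4.3448 = 584.07 W
E = 584.07 W × 1872 h / 1000 = 1093.4 kWh

1093 kWh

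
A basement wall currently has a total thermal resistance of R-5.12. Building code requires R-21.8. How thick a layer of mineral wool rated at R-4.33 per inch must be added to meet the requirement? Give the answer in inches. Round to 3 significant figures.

ΔR = 21.8 − 5.12 = 16.68 ft²·°F·h/BTU
L = ΔR / (R/in) = 16.68/4.33 = 3.852 in

3.85 in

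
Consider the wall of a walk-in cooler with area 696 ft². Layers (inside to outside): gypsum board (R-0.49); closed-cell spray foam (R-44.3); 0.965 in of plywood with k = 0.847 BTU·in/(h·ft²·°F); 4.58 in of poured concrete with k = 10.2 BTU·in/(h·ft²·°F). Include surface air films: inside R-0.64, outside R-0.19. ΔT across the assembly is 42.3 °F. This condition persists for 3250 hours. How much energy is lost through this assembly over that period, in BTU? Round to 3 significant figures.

2030000 BTU

0.965/0.847 = 1.139
4.58/10.2 = 0.449
R_total = 0.64 + 0.49 + 44.3 + 1.139 + 0.449 + 0.19 = 47.21 ft²·°F·h/BTU
Q = 696 × 42.3 / 47.21 = 623.6 BTU/h
E = 623.6 × 3250 = 2027000 BTU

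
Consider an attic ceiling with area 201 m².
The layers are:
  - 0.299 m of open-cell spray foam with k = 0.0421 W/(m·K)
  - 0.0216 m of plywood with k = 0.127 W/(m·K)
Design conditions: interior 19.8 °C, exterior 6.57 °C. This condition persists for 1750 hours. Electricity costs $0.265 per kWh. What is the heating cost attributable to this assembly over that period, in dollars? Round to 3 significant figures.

0.299/0.0421 = 7.102
0.0216/0.127 = 0.1701
R_total = 7.102 + 0.1701 = 7.272 m²·K/W
Q = 201 × (19.8 − 6.57) / 7.272 = 365.7 W
E = 365.7 W × 1750 h / 1000 = 639.9 kWh
Cost = 639.9 × 0.265 = $169.6

170 dollars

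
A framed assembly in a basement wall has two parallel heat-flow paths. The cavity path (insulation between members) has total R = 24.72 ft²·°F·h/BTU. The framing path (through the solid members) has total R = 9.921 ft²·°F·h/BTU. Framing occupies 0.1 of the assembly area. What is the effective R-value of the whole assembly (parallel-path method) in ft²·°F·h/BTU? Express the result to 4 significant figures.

U_eff = 0.9/24.72 + 0.1/9.921 = 0.036408 + 0.01008 = 0.046487
R_eff = 1/U_eff = 21.511 ft²·°F·h/BTU

21.51 ft²·°F·h/BTU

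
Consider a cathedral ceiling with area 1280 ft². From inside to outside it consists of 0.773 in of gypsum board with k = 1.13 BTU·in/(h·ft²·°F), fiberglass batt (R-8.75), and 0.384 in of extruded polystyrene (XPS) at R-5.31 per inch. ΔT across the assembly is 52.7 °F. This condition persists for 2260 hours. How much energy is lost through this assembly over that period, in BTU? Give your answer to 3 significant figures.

0.773/1.13 = 0.6841
0.384 × 5.31 = 2.039
R_total = 0.6841 + 8.75 + 2.039 = 11.47 ft²·°F·h/BTU
Q = 1280 × 52.7 / 11.47 = 5879 BTU/h
E = 5879 × 2260 = 13290000 BTU

13300000 BTU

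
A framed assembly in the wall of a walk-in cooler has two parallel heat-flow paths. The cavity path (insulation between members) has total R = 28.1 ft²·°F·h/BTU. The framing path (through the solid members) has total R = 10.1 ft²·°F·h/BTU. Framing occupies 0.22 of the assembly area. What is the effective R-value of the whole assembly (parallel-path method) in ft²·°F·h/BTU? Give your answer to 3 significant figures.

U_eff = 0.78/28.1 + 0.22/10.1 = 0.02776 + 0.02178 = 0.04954
R_eff = 1/U_eff = 20.19 ft²·°F·h/BTU

20.2 ft²·°F·h/BTU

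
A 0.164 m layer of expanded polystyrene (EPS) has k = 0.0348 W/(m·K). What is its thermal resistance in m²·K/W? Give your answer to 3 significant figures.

R = L/k = 0.164/0.0348 = 4.713 m²·K/W

4.71 m²·K/W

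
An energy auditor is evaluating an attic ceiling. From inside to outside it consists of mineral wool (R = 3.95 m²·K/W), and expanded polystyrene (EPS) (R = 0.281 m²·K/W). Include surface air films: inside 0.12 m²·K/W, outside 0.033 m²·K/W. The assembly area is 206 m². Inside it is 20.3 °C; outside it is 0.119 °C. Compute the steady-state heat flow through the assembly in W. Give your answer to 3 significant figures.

948 W

R_total = 0.12 + 3.95 + 0.281 + 0.033 = 4.384 m²·K/W
Q = A·ΔT/R = 206 × (20.3 − 0.119) / 4.384 = 948.3 W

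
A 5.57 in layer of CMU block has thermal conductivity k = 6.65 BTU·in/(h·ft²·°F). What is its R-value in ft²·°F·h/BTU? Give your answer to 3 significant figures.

R = L/k = 5.57/6.65 = 0.8376 ft²·°F·h/BTU

0.838 ft²·°F·h/BTU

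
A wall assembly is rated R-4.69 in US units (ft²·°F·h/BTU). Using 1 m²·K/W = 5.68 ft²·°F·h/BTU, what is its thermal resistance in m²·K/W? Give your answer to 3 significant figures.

0.826 m²·K/W

R_SI = 4.69/5.68 = 0.8257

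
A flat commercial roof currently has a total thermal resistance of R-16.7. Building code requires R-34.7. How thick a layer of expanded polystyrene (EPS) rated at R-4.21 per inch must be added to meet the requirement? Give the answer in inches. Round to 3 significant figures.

4.28 in

ΔR = 34.7 − 16.7 = 18 ft²·°F·h/BTU
L = ΔR / (R/in) = 18/4.21 = 4.276 in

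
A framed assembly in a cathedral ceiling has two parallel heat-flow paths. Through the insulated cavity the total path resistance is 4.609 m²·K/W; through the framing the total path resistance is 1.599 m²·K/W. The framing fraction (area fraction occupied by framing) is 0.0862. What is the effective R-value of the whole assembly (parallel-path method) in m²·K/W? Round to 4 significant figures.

3.966 m²·K/W

U_eff = 0.9138/4.609 + 0.0862/1.599 = 0.19826 + 0.053909 = 0.25217
R_eff = 1/U_eff = 3.9655 m²·K/W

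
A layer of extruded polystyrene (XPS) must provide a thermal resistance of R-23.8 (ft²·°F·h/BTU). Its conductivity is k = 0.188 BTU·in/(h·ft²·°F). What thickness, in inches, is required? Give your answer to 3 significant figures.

L = R × k = 23.8 × 0.188 = 4.474 in

4.47 in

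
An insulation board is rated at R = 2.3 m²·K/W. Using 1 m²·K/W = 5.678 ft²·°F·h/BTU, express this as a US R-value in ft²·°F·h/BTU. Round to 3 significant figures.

R_US = 2.3 × 5.678 = 13.06

13.1 ft²·°F·h/BTU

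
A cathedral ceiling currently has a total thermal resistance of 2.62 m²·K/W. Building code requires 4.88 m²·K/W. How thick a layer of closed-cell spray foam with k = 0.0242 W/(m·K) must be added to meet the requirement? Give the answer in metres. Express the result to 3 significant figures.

ΔR = 4.88 − 2.62 = 2.26 m²·K/W
L = ΔR × k = 2.26 × 0.0242 = 0.05469 m

0.0547 m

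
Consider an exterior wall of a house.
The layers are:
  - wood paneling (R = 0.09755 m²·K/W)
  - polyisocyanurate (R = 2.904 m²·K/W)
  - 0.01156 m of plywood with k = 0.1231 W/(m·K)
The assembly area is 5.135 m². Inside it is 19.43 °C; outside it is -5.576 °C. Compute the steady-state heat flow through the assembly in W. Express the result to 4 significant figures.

41.48 W

0.01156/0.1231 = 0.093907
R_total = 0.09755 + 2.904 + 0.093907 = 3.0955 m²·K/W
Q = A·ΔT/R = 5.135 × (19.43 − (-5.576)) / 3.0955 = 41.482 W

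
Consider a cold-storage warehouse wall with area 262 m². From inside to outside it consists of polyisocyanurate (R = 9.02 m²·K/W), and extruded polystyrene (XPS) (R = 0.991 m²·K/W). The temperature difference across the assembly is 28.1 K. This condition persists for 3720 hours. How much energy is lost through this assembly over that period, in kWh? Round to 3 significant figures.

R_total = 9.02 + 0.991 = 10.01 m²·K/W
Q = 262 × 28.1 / 10.01 = 735.4 W
E = 735.4 W × 3720 h / 1000 = 2736 kWh

2740 kWh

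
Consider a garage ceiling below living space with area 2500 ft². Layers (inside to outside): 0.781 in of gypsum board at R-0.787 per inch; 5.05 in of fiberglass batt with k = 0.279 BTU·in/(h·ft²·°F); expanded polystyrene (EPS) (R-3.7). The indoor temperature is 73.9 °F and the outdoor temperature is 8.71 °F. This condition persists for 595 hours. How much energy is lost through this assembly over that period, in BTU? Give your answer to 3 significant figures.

4330000 BTU

0.781 × 0.787 = 0.6146
5.05/0.279 = 18.1
R_total = 0.6146 + 18.1 + 3.7 = 22.42 ft²·°F·h/BTU
Q = 2500 × (73.9 − 8.71) / 22.42 = 7271 BTU/h
E = 7271 × 595 = 4326000 BTU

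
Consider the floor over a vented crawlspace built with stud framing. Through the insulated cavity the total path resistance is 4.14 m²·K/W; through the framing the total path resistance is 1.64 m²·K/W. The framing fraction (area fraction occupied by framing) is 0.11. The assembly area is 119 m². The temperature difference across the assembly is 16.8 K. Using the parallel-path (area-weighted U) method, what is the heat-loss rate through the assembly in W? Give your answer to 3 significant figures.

564 W

U_eff = 0.89/4.14 + 0.11/1.64 = 0.215 + 0.06707 = 0.282
R_eff = 1/U_eff = 3.545 m²·K/W
Q = 119 × 16.8 / 3.545 = 563.9 W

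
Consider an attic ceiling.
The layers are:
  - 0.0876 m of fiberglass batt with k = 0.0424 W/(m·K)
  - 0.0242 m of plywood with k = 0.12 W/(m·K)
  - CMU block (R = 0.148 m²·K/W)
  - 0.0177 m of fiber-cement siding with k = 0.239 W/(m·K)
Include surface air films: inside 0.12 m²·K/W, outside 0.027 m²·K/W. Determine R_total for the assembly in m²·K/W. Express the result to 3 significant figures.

0.0876/0.0424 = 2.066
0.0242/0.12 = 0.2017
0.0177/0.239 = 0.07406
R_total = 0.12 + 2.066 + 0.2017 + 0.148 + 0.07406 + 0.027 = 2.637 m²·K/W

2.64 m²·K/W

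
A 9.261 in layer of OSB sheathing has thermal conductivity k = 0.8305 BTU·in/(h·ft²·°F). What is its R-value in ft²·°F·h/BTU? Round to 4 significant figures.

R = L/k = 9.261/0.8305 = 11.151 ft²·°F·h/BTU

11.15 ft²·°F·h/BTU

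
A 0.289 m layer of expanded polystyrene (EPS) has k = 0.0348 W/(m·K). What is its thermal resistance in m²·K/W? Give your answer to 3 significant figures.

R = L/k = 0.289/0.0348 = 8.305 m²·K/W

8.30 m²·K/W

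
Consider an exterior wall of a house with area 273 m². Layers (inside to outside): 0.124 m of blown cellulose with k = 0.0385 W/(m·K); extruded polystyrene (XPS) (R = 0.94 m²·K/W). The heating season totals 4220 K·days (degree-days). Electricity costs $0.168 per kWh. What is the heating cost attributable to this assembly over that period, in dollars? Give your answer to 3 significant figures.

0.124/0.0385 = 3.221
R_total = 3.221 + 0.94 = 4.161 m²·K/W
E = A × HDD × 24 / R / 1000 = 273 × 4220 × 24 / 4.161 / 1000 = 6645 kWh
Cost = 6645 × 0.168 = $1116

1120 dollars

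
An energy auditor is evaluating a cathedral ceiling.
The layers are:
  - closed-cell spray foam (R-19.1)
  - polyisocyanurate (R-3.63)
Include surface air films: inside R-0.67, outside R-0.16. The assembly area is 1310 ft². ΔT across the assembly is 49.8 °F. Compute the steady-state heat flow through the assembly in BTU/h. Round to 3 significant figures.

R_total = 0.67 + 19.1 + 3.63 + 0.16 = 23.56 ft²·°F·h/BTU
Q = A·ΔT/R = 1310 × 49.8 / 23.56 = 2769 BTU/h

2770 BTU/h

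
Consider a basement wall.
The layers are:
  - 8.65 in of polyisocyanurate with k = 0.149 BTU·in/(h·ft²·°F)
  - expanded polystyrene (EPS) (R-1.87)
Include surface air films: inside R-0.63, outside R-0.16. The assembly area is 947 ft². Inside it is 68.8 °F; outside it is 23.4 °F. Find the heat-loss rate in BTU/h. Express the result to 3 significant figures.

708 BTU/h

8.65/0.149 = 58.05
R_total = 0.63 + 58.05 + 1.87 + 0.16 = 60.71 ft²·°F·h/BTU
Q = A·ΔT/R = 947 × (68.8 − 23.4) / 60.71 = 708.1 BTU/h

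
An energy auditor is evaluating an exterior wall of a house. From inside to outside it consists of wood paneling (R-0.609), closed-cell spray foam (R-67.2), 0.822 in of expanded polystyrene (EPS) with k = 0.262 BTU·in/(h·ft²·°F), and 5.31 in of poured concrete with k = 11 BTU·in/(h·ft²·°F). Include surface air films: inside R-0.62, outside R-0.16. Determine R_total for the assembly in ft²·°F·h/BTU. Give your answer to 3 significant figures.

72.2 ft²·°F·h/BTU

0.822/0.262 = 3.137
5.31/11 = 0.4827
R_total = 0.62 + 0.609 + 67.2 + 3.137 + 0.4827 + 0.16 = 72.21 ft²·°F·h/BTU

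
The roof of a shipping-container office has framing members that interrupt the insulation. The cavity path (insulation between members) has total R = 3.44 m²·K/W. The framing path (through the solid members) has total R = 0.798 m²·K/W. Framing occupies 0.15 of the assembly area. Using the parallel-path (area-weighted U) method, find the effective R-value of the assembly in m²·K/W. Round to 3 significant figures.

U_eff = 0.85/3.44 + 0.15/0.798 = 0.2471 + 0.188 = 0.4351
R_eff = 1/U_eff = 2.299 m²·K/W

2.30 m²·K/W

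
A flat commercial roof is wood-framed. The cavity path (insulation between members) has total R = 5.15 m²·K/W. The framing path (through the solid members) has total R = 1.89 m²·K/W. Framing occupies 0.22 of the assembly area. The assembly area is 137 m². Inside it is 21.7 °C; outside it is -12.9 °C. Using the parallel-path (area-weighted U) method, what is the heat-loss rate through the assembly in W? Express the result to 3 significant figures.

U_eff = 0.78/5.15 + 0.22/1.89 = 0.1515 + 0.1164 = 0.2679
R_eff = 1/U_eff = 3.733 m²·K/W
Q = 137 × (21.7 − (-12.9)) / 3.733 = 1270 W

1270 W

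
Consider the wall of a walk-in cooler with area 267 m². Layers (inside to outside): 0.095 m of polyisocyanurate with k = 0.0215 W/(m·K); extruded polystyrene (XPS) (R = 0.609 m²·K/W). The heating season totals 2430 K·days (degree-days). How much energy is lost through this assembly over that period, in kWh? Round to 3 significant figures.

0.095/0.0215 = 4.419
R_total = 4.419 + 0.609 = 5.028 m²·K/W
E = A × HDD × 24 / R / 1000 = 267 × 2430 × 24 / 5.028 / 1000 = 3097 kWh

3100 kWh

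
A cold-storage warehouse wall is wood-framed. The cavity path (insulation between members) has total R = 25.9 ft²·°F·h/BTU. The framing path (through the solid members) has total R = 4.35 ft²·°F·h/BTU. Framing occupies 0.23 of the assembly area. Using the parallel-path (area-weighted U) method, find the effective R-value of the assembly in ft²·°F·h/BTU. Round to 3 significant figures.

12.1 ft²·°F·h/BTU

U_eff = 0.77/25.9 + 0.23/4.35 = 0.02973 + 0.05287 = 0.0826
R_eff = 1/U_eff = 12.11 ft²·°F·h/BTU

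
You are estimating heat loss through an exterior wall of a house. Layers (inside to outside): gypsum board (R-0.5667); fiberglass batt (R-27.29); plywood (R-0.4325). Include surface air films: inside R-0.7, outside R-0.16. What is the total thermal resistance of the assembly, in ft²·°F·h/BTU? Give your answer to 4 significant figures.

29.15 ft²·°F·h/BTU

R_total = 0.7 + 0.5667 + 27.29 + 0.4325 + 0.16 = 29.149 ft²·°F·h/BTU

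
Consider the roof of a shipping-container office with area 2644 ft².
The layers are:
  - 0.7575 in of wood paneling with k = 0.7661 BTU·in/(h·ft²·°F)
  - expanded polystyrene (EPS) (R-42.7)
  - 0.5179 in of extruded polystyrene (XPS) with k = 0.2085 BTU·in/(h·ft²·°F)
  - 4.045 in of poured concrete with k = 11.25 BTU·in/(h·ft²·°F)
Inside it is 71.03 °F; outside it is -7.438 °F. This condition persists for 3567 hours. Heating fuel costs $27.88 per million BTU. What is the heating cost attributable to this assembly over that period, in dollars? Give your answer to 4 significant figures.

443.4 dollars

0.7575/0.7661 = 0.98877
0.5179/0.2085 = 2.4839
4.045/11.25 = 0.35956
R_total = 0.98877 + 42.7 + 2.4839 + 0.35956 = 46.532 ft²·°F·h/BTU
Q = 2644 × (71.03 − (-7.438)) / 46.532 = 4458.6 BTU/h
E = 4458.6 × 3567 = 15904000 BTU
Cost = 15904000/10⁶ × 27.88 = $443.4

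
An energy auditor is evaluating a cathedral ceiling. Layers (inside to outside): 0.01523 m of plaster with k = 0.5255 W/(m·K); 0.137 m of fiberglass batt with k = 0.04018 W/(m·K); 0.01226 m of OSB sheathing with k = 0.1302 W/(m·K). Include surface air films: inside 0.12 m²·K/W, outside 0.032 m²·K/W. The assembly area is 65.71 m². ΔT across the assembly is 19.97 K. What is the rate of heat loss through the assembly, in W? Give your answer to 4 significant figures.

356.1 W

0.01523/0.5255 = 0.028982
0.137/0.04018 = 3.4097
0.01226/0.1302 = 0.094163
R_total = 0.12 + 0.028982 + 3.4097 + 0.094163 + 0.032 = 3.6848 m²·K/W
Q = A·ΔT/R = 65.71 × 19.97 / 3.6848 = 356.12 W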